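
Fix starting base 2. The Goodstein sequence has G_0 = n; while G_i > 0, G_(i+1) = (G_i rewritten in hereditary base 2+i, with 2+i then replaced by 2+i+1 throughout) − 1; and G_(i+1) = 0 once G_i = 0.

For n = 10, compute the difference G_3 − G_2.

14600

G_0 = 10. HB_2(10) = 2^(2 + 1) + 2. Bump = 84. G_1 = 83.
G_1 = 83. HB_3(83) = 3^(3 + 1) + 2. Bump = 1026. G_2 = 1025.
G_2 = 1025. HB_4(1025) = 4^(4 + 1) + 1. Bump = 15626. G_3 = 15625.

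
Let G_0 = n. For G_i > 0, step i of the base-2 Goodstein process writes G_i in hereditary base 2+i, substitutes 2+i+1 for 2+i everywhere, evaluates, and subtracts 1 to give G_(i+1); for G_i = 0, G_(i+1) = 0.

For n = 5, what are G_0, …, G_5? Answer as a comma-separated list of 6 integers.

5 —HB2→ 2^2 + 1 —bump→ 3^3 + 1 = 28 —(−1)→ 27
27 —HB3→ 3^3 —bump→ 4^4 = 256 —(−1)→ 255
255 —HB4→ 3·4^3 + 3·4^2 + 3·4 + 3 —bump→ 3·5^3 + 3·5^2 + 3·5 + 3 = 468 —(−1)→ 467
467 —HB5→ 3·5^3 + 3·5^2 + 3·5 + 2 —bump→ 3·6^3 + 3·6^2 + 3·6 + 2 = 776 —(−1)→ 775
775 —HB6→ 3·6^3 + 3·6^2 + 3·6 + 1 —bump→ 3·7^3 + 3·7^2 + 3·7 + 1 = 1198 —(−1)→ 1197

5, 27, 255, 467, 775, 1197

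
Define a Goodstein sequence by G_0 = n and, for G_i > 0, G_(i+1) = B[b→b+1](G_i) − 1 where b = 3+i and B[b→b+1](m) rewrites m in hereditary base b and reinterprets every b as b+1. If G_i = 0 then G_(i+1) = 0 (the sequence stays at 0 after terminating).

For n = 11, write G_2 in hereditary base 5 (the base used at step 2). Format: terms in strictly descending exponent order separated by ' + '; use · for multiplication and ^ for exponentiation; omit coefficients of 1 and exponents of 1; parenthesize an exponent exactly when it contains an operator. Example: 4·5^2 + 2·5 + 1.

5^2

11 —HB3→ 3^2 + 2 —bump→ 4^2 + 2 = 18 —(−1)→ 17
17 —HB4→ 4^2 + 1 —bump→ 5^2 + 1 = 26 —(−1)→ 25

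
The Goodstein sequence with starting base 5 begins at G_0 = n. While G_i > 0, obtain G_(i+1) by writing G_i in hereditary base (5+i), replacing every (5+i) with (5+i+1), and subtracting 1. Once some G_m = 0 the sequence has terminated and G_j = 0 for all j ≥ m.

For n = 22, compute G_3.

31

22 —HB5→ 4·5 + 2 —bump→ 4·6 + 2 = 26 —(−1)→ 25
25 —HB6→ 4·6 + 1 —bump→ 4·7 + 1 = 29 —(−1)→ 28
28 —HB7→ 4·7 —bump→ 4·8 = 32 —(−1)→ 31
31 —HB8→ 3·8 + 7 —bump→ 3·9 + 7 = 34 —(−1)→ 33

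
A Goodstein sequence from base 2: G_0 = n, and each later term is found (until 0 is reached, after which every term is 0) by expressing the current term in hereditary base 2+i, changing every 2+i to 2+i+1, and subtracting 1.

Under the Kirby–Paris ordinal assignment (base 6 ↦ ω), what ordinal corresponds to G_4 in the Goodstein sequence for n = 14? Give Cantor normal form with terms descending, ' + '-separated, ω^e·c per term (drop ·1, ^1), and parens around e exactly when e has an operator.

G_0=14  [base 2] 2^(2 + 1) + 2^2 + 2  →[2↦3]→  3^(3 + 1) + 3^3 + 3 = 111  −1 ⇒ G_1=110
G_1=110  [base 3] 3^(3 + 1) + 3^3 + 2  →[3↦4]→  4^(4 + 1) + 4^4 + 2 = 1282  −1 ⇒ G_2=1281
G_2=1281  [base 4] 4^(4 + 1) + 4^4 + 1  →[4↦5]→  5^(5 + 1) + 5^5 + 1 = 18751  −1 ⇒ G_3=18750
G_3=18750  [base 5] 5^(5 + 1) + 5^5  →[5↦6]→  6^(6 + 1) + 6^6 = 326592  −1 ⇒ G_4=326591
G_4=326591  [base 6] 6^(6 + 1) + 5·6^5 + 5·6^4 + 5·6^3 + 5·6^2 + 5·6 + 5  →[6↦7]→  7^(7 + 1) + 5·7^5 + 5·7^4 + 5·7^3 + 5·7^2 + 5·7 + 5 = 5862841  −1 ⇒ G_5=5862840

ω^(ω + 1) + ω^5·5 + ω^4·5 + ω^3·5 + ω^2·5 + ω·5 + 5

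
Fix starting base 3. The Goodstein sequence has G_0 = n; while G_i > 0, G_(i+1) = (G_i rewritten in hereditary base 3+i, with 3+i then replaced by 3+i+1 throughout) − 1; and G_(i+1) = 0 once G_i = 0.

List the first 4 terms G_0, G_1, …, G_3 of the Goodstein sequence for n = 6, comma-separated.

6, 7, 7, 7

G_0=6  [base 3] 2·3  →[3↦4]→  2·4 = 8  −1 ⇒ G_1=7
G_1=7  [base 4] 4 + 3  →[4↦5]→  5 + 3 = 8  −1 ⇒ G_2=7
G_2=7  [base 5] 5 + 2  →[5↦6]→  6 + 2 = 8  −1 ⇒ G_3=7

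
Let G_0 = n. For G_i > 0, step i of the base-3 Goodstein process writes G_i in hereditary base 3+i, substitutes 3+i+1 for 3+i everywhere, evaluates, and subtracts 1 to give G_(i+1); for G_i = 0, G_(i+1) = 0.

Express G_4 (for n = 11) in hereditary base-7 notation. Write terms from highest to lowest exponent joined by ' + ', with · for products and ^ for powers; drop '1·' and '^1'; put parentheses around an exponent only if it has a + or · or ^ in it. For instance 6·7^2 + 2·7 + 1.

G_0=11  [base 3] 3^2 + 2  →[3↦4]→  4^2 + 2 = 18  −1 ⇒ G_1=17
G_1=17  [base 4] 4^2 + 1  →[4↦5]→  5^2 + 1 = 26  −1 ⇒ G_2=25
G_2=25  [base 5] 5^2  →[5↦6]→  6^2 = 36  −1 ⇒ G_3=35
G_3=35  [base 6] 5·6 + 5  →[6↦7]→  5·7 + 5 = 40  −1 ⇒ G_4=39
G_4=39  [base 7] 5·7 + 4  →[7↦8]→  5·8 + 4 = 44  −1 ⇒ G_5=43

5·7 + 4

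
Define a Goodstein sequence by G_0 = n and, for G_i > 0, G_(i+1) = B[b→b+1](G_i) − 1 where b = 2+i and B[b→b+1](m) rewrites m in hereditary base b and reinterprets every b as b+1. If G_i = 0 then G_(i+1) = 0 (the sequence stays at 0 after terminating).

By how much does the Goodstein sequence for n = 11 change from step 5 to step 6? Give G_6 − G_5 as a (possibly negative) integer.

128452926

[0] 11 ≡ 2^(2 + 1) + 2 + 1 (base 2). Lift 3: 85. −1: 84.
[1] 84 ≡ 3^(3 + 1) + 3 (base 3). Lift 4: 1028. −1: 1027.
[2] 1027 ≡ 4^(4 + 1) + 3 (base 4). Lift 5: 15628. −1: 15627.
[3] 15627 ≡ 5^(5 + 1) + 2 (base 5). Lift 6: 279938. −1: 279937.
[4] 279937 ≡ 6^(6 + 1) + 1 (base 6). Lift 7: 5764802. −1: 5764801.
[5] 5764801 ≡ 7^(7 + 1) (base 7). Lift 8: 134217728. −1: 134217727.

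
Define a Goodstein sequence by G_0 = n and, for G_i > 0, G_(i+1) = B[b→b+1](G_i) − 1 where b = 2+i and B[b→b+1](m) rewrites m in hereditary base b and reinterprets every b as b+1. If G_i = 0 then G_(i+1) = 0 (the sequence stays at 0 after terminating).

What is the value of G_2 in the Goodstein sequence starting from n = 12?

1065

(0) 12|_2 = 2^(2 + 1) + 2^2 ↦ 3^(3 + 1) + 3^3|_3 = 108 ⇒ 107
(1) 107|_3 = 3^(3 + 1) + 2·3^2 + 2·3 + 2 ↦ 4^(4 + 1) + 2·4^2 + 2·4 + 2|_4 = 1066 ⇒ 1065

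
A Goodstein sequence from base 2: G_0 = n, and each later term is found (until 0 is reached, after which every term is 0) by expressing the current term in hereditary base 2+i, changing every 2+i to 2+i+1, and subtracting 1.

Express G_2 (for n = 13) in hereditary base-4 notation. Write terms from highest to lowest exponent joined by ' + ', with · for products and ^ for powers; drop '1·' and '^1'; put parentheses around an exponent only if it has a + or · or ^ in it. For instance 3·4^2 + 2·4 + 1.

(0) 13|_2 = 2^(2 + 1) + 2^2 + 1 ↦ 3^(3 + 1) + 3^3 + 1|_3 = 109 ⇒ 108
(1) 108|_3 = 3^(3 + 1) + 3^3 ↦ 4^(4 + 1) + 4^4|_4 = 1280 ⇒ 1279
(2) 1279|_4 = 4^(4 + 1) + 3·4^3 + 3·4^2 + 3·4 + 3 ↦ 5^(5 + 1) + 3·5^3 + 3·5^2 + 3·5 + 3|_5 = 16093 ⇒ 16092

4^(4 + 1) + 3·4^3 + 3·4^2 + 3·4 + 3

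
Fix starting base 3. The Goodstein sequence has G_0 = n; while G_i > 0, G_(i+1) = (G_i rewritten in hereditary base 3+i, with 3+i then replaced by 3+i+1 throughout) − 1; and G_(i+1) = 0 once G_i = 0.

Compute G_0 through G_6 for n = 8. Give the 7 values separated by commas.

8, 9, 10, 11, 11, 11, 11

base 3: 8 = 2·3 + 2; at 4: 2·4 + 2 = 10; next = 9
base 4: 9 = 2·4 + 1; at 5: 2·5 + 1 = 11; next = 10
base 5: 10 = 2·5; at 6: 2·6 = 12; next = 11
base 6: 11 = 6 + 5; at 7: 7 + 5 = 12; next = 11
base 7: 11 = 7 + 4; at 8: 8 + 4 = 12; next = 11
base 8: 11 = 8 + 3; at 9: 9 + 3 = 12; next = 11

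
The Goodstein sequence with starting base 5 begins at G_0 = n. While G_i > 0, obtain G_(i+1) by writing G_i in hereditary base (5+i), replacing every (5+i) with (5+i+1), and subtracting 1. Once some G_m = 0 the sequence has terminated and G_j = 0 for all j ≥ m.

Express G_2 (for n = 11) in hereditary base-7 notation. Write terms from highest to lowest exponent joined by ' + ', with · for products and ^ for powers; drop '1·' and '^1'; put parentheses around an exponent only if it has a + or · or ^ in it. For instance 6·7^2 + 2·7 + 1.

7 + 6

base 5: 11 = 2·5 + 1; at 6: 2·6 + 1 = 13; next = 12
base 6: 12 = 2·6; at 7: 2·7 = 14; next = 13
base 7: 13 = 7 + 6; at 8: 8 + 6 = 14; next = 13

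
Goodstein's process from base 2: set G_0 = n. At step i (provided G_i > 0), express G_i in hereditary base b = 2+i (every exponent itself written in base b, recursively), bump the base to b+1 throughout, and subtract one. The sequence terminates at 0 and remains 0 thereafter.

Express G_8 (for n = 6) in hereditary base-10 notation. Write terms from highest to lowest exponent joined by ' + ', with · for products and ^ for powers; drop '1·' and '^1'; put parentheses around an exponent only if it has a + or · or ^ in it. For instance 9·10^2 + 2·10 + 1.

5·10^5 + 5·10^4 + 5·10^3 + 5·10^2 + 5·10 + 1

[0] 6 ≡ 2^2 + 2 (base 2). Lift 3: 30. −1: 29.
[1] 29 ≡ 3^3 + 2 (base 3). Lift 4: 258. −1: 257.
[2] 257 ≡ 4^4 + 1 (base 4). Lift 5: 3126. −1: 3125.
[3] 3125 ≡ 5^5 (base 5). Lift 6: 46656. −1: 46655.
[4] 46655 ≡ 5·6^5 + 5·6^4 + 5·6^3 + 5·6^2 + 5·6 + 5 (base 6). Lift 7: 98040. −1: 98039.
[5] 98039 ≡ 5·7^5 + 5·7^4 + 5·7^3 + 5·7^2 + 5·7 + 4 (base 7). Lift 8: 187244. −1: 187243.
[6] 187243 ≡ 5·8^5 + 5·8^4 + 5·8^3 + 5·8^2 + 5·8 + 3 (base 8). Lift 9: 332148. −1: 332147.
[7] 332147 ≡ 5·9^5 + 5·9^4 + 5·9^3 + 5·9^2 + 5·9 + 2 (base 9). Lift 10: 555552. −1: 555551.
[8] 555551 ≡ 5·10^5 + 5·10^4 + 5·10^3 + 5·10^2 + 5·10 + 1 (base 10). Lift 11: 885776. −1: 885775.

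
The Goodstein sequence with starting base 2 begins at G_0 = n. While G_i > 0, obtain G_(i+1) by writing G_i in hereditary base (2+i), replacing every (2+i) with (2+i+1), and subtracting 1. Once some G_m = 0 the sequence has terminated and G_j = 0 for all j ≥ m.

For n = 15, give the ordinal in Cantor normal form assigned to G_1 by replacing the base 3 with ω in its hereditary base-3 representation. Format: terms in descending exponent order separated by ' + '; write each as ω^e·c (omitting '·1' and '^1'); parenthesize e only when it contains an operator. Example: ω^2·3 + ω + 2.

[0] 15 ≡ 2^(2 + 1) + 2^2 + 2 + 1 (base 2). Lift 3: 112. −1: 111.
[1] 111 ≡ 3^(3 + 1) + 3^3 + 3 (base 3). Lift 4: 1284. −1: 1283.

ω^(ω + 1) + ω^ω + ω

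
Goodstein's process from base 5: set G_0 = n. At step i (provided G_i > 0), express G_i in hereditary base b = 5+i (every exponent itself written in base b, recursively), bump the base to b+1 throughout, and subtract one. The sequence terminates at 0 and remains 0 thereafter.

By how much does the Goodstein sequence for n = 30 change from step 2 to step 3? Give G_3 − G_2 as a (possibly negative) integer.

30 —HB5→ 5^2 + 5 —bump→ 6^2 + 6 = 42 —(−1)→ 41
41 —HB6→ 6^2 + 5 —bump→ 7^2 + 5 = 54 —(−1)→ 53
53 —HB7→ 7^2 + 4 —bump→ 8^2 + 4 = 68 —(−1)→ 67

14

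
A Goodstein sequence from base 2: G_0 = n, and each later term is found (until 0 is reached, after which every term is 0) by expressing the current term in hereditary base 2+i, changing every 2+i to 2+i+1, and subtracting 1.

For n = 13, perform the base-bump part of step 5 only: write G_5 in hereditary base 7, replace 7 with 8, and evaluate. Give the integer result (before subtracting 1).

134219480

G_0 = 13. HB_2(13) = 2^(2 + 1) + 2^2 + 1. Bump = 109. G_1 = 108.
G_1 = 108. HB_3(108) = 3^(3 + 1) + 3^3. Bump = 1280. G_2 = 1279.
G_2 = 1279. HB_4(1279) = 4^(4 + 1) + 3·4^3 + 3·4^2 + 3·4 + 3. Bump = 16093. G_3 = 16092.
G_3 = 16092. HB_5(16092) = 5^(5 + 1) + 3·5^3 + 3·5^2 + 3·5 + 2. Bump = 280712. G_4 = 280711.
G_4 = 280711. HB_6(280711) = 6^(6 + 1) + 3·6^3 + 3·6^2 + 3·6 + 1. Bump = 5765999. G_5 = 5765998.
G_5 = 5765998. HB_7(5765998) = 7^(7 + 1) + 3·7^3 + 3·7^2 + 3·7. Bump = 134219480. G_6 = 134219479.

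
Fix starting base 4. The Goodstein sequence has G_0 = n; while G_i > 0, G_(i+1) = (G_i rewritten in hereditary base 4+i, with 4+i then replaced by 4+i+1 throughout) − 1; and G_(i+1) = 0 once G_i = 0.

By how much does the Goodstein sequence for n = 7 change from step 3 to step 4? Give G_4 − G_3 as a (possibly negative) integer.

0

[0] 7 ≡ 4 + 3 (base 4). Lift 5: 8. −1: 7.
[1] 7 ≡ 5 + 2 (base 5). Lift 6: 8. −1: 7.
[2] 7 ≡ 6 + 1 (base 6). Lift 7: 8. −1: 7.
[3] 7 ≡ 7 (base 7). Lift 8: 8. −1: 7.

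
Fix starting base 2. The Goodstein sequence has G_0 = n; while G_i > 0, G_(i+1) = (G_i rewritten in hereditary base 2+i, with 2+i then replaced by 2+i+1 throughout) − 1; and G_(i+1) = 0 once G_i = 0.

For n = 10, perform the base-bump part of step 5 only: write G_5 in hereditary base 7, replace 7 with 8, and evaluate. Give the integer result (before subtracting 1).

G_0 = 10. HB_2(10) = 2^(2 + 1) + 2. Bump = 84. G_1 = 83.
G_1 = 83. HB_3(83) = 3^(3 + 1) + 2. Bump = 1026. G_2 = 1025.
G_2 = 1025. HB_4(1025) = 4^(4 + 1) + 1. Bump = 15626. G_3 = 15625.
G_3 = 15625. HB_5(15625) = 5^(5 + 1). Bump = 279936. G_4 = 279935.
G_4 = 279935. HB_6(279935) = 5·6^6 + 5·6^5 + 5·6^4 + 5·6^3 + 5·6^2 + 5·6 + 5. Bump = 4215755. G_5 = 4215754.
G_5 = 4215754. HB_7(4215754) = 5·7^7 + 5·7^5 + 5·7^4 + 5·7^3 + 5·7^2 + 5·7 + 4. Bump = 84073324. G_6 = 84073323.

84073324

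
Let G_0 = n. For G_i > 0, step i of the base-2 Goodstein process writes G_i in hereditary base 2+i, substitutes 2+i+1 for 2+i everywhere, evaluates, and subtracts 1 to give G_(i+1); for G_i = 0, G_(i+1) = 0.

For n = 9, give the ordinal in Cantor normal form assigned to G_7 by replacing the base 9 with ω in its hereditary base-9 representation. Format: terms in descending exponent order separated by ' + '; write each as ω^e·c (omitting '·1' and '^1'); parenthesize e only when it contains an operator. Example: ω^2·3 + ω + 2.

9 —HB2→ 2^(2 + 1) + 1 —bump→ 3^(3 + 1) + 1 = 82 —(−1)→ 81
81 —HB3→ 3^(3 + 1) —bump→ 4^(4 + 1) = 1024 —(−1)→ 1023
1023 —HB4→ 3·4^4 + 3·4^3 + 3·4^2 + 3·4 + 3 —bump→ 3·5^5 + 3·5^3 + 3·5^2 + 3·5 + 3 = 9843 —(−1)→ 9842
9842 —HB5→ 3·5^5 + 3·5^3 + 3·5^2 + 3·5 + 2 —bump→ 3·6^6 + 3·6^3 + 3·6^2 + 3·6 + 2 = 140744 —(−1)→ 140743
140743 —HB6→ 3·6^6 + 3·6^3 + 3·6^2 + 3·6 + 1 —bump→ 3·7^7 + 3·7^3 + 3·7^2 + 3·7 + 1 = 2471827 —(−1)→ 2471826
2471826 —HB7→ 3·7^7 + 3·7^3 + 3·7^2 + 3·7 —bump→ 3·8^8 + 3·8^3 + 3·8^2 + 3·8 = 50333400 —(−1)→ 50333399
50333399 —HB8→ 3·8^8 + 3·8^3 + 3·8^2 + 2·8 + 7 —bump→ 3·9^9 + 3·9^3 + 3·9^2 + 2·9 + 7 = 1162263922 —(−1)→ 1162263921
1162263921 —HB9→ 3·9^9 + 3·9^3 + 3·9^2 + 2·9 + 6 —bump→ 3·10^10 + 3·10^3 + 3·10^2 + 2·10 + 6 = 30000003326 —(−1)→ 30000003325

ω^ω·3 + ω^3·3 + ω^2·3 + ω·2 + 6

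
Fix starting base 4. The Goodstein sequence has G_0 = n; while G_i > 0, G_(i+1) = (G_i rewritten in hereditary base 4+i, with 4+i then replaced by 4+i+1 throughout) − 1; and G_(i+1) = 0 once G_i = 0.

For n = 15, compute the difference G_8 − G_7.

15 —HB4→ 3·4 + 3 —bump→ 3·5 + 3 = 18 —(−1)→ 17
17 —HB5→ 3·5 + 2 —bump→ 3·6 + 2 = 20 —(−1)→ 19
19 —HB6→ 3·6 + 1 —bump→ 3·7 + 1 = 22 —(−1)→ 21
21 —HB7→ 3·7 —bump→ 3·8 = 24 —(−1)→ 23
23 —HB8→ 2·8 + 7 —bump→ 2·9 + 7 = 25 —(−1)→ 24
24 —HB9→ 2·9 + 6 —bump→ 2·10 + 6 = 26 —(−1)→ 25
25 —HB10→ 2·10 + 5 —bump→ 2·11 + 5 = 27 —(−1)→ 26
26 —HB11→ 2·11 + 4 —bump→ 2·12 + 4 = 28 —(−1)→ 27

1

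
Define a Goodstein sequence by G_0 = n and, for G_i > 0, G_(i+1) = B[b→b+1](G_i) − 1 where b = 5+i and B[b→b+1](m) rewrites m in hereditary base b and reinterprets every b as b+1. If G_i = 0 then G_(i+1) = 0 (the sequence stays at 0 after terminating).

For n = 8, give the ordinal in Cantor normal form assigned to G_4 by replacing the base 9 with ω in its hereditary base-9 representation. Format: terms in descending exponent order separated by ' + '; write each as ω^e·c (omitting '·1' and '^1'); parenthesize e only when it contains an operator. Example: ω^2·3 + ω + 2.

i=0: 8 = 5 + 3 (b=5); 5→6: 6 + 3 = 9; 9−1 = 8
i=1: 8 = 6 + 2 (b=6); 6→7: 7 + 2 = 9; 9−1 = 8
i=2: 8 = 7 + 1 (b=7); 7→8: 8 + 1 = 9; 9−1 = 8
i=3: 8 = 8 (b=8); 8→9: 9 = 9; 9−1 = 8
i=4: 8 = 8 (b=9); 9→10: 8 = 8; 8−1 = 7

8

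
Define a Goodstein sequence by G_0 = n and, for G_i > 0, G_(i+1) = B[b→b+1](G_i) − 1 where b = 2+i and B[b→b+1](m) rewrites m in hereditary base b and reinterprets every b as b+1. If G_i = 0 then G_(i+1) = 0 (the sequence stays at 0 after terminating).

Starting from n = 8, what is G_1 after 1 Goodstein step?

80

8 —HB2→ 2^(2 + 1) —bump→ 3^(3 + 1) = 81 —(−1)→ 80
80 —HB3→ 2·3^3 + 2·3^2 + 2·3 + 2 —bump→ 2·4^4 + 2·4^2 + 2·4 + 2 = 554 —(−1)→ 553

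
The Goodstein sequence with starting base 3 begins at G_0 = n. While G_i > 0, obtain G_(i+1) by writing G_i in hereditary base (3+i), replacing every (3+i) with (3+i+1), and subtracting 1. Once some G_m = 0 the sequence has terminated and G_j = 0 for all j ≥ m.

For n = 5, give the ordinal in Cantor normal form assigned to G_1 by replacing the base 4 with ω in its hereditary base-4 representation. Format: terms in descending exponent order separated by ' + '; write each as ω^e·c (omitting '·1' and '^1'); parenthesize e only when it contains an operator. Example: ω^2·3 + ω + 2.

[0] 5 ≡ 3 + 2 (base 3). Lift 4: 6. −1: 5.
[1] 5 ≡ 4 + 1 (base 4). Lift 5: 6. −1: 5.

ω + 1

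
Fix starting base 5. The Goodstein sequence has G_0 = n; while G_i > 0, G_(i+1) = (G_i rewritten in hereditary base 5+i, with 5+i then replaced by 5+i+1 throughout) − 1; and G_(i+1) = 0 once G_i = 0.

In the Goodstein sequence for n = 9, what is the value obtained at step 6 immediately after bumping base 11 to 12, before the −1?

G_0=9  [base 5] 5 + 4  →[5↦6]→  6 + 4 = 10  −1 ⇒ G_1=9
G_1=9  [base 6] 6 + 3  →[6↦7]→  7 + 3 = 10  −1 ⇒ G_2=9
G_2=9  [base 7] 7 + 2  →[7↦8]→  8 + 2 = 10  −1 ⇒ G_3=9
G_3=9  [base 8] 8 + 1  →[8↦9]→  9 + 1 = 10  −1 ⇒ G_4=9
G_4=9  [base 9] 9  →[9↦10]→  10 = 10  −1 ⇒ G_5=9
G_5=9  [base 10] 9  →[10↦11]→  9 = 9  −1 ⇒ G_6=8
G_6=8  [base 11] 8  →[11↦12]→  8 = 8  −1 ⇒ G_7=7

8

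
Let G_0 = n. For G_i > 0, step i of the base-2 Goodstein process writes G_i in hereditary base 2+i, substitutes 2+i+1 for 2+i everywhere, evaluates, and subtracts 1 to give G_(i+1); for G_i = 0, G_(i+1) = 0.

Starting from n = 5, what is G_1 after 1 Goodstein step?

5 —HB2→ 2^2 + 1 —bump→ 3^3 + 1 = 28 —(−1)→ 27
27 —HB3→ 3^3 —bump→ 4^4 = 256 —(−1)→ 255

27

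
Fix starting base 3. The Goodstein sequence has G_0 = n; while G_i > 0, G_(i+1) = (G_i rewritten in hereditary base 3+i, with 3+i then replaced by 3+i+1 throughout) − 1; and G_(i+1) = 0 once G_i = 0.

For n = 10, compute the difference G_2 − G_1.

G_0 = 10. HB_3(10) = 3^2 + 1. Bump = 17. G_1 = 16.
G_1 = 16. HB_4(16) = 4^2. Bump = 25. G_2 = 24.

8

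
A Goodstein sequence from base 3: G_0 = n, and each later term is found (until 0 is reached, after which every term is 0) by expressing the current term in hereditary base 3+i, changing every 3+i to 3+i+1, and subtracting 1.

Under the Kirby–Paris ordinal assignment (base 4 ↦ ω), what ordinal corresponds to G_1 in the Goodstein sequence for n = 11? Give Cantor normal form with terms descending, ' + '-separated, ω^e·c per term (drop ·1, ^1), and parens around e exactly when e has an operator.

ω^2 + 1

[0] 11 ≡ 3^2 + 2 (base 3). Lift 4: 18. −1: 17.
[1] 17 ≡ 4^2 + 1 (base 4). Lift 5: 26. −1: 25.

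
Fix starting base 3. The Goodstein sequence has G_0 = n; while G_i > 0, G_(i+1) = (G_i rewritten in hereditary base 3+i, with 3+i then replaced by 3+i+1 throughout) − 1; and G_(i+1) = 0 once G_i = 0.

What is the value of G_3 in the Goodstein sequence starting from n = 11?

G_0 = 11. HB_3(11) = 3^2 + 2. Bump = 18. G_1 = 17.
G_1 = 17. HB_4(17) = 4^2 + 1. Bump = 26. G_2 = 25.
G_2 = 25. HB_5(25) = 5^2. Bump = 36. G_3 = 35.
G_3 = 35. HB_6(35) = 5·6 + 5. Bump = 40. G_4 = 39.

35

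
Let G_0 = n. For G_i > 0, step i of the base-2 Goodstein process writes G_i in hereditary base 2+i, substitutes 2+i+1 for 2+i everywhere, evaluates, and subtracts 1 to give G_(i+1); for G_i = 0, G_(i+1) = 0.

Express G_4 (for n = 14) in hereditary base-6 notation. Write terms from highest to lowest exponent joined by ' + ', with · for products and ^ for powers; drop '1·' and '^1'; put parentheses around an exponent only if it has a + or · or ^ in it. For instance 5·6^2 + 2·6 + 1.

6^(6 + 1) + 5·6^5 + 5·6^4 + 5·6^3 + 5·6^2 + 5·6 + 5

base 2: 14 = 2^(2 + 1) + 2^2 + 2; at 3: 3^(3 + 1) + 3^3 + 3 = 111; next = 110
base 3: 110 = 3^(3 + 1) + 3^3 + 2; at 4: 4^(4 + 1) + 4^4 + 2 = 1282; next = 1281
base 4: 1281 = 4^(4 + 1) + 4^4 + 1; at 5: 5^(5 + 1) + 5^5 + 1 = 18751; next = 18750
base 5: 18750 = 5^(5 + 1) + 5^5; at 6: 6^(6 + 1) + 6^6 = 326592; next = 326591
base 6: 326591 = 6^(6 + 1) + 5·6^5 + 5·6^4 + 5·6^3 + 5·6^2 + 5·6 + 5; at 7: 7^(7 + 1) + 5·7^5 + 5·7^4 + 5·7^3 + 5·7^2 + 5·7 + 5 = 5862841; next = 5862840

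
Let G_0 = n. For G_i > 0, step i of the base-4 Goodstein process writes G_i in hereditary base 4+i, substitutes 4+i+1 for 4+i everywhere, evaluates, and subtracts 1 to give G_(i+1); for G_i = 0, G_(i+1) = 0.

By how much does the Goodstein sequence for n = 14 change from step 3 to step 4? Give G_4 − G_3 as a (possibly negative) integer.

(0) 14|_4 = 3·4 + 2 ↦ 3·5 + 2|_5 = 17 ⇒ 16
(1) 16|_5 = 3·5 + 1 ↦ 3·6 + 1|_6 = 19 ⇒ 18
(2) 18|_6 = 3·6 ↦ 3·7|_7 = 21 ⇒ 20
(3) 20|_7 = 2·7 + 6 ↦ 2·8 + 6|_8 = 22 ⇒ 21

1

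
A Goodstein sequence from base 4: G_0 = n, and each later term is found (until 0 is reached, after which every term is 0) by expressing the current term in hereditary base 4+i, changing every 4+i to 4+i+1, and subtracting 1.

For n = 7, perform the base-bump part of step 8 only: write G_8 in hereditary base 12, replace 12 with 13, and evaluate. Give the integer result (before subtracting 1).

3

step 0: 7 = 4 + 3; sub 5 for 4: 5 + 3; = 8; G_1 = 8−1 = 7
step 1: 7 = 5 + 2; sub 6 for 5: 6 + 2; = 8; G_2 = 8−1 = 7
step 2: 7 = 6 + 1; sub 7 for 6: 7 + 1; = 8; G_3 = 8−1 = 7
step 3: 7 = 7; sub 8 for 7: 8; = 8; G_4 = 8−1 = 7
step 4: 7 = 7; sub 9 for 8: 7; = 7; G_5 = 7−1 = 6
step 5: 6 = 6; sub 10 for 9: 6; = 6; G_6 = 6−1 = 5
step 6: 5 = 5; sub 11 for 10: 5; = 5; G_7 = 5−1 = 4
step 7: 4 = 4; sub 12 for 11: 4; = 4; G_8 = 4−1 = 3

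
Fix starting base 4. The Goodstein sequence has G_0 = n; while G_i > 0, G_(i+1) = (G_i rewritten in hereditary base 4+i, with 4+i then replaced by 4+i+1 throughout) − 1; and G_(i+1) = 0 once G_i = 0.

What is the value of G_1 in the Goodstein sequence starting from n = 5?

5

(0) 5|_4 = 4 + 1 ↦ 5 + 1|_5 = 6 ⇒ 5
(1) 5|_5 = 5 ↦ 6|_6 = 6 ⇒ 5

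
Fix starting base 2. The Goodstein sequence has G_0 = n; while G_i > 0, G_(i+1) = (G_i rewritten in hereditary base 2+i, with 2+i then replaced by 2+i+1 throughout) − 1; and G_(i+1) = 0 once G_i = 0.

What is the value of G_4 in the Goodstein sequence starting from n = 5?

G_0 = 5. HB_2(5) = 2^2 + 1. Bump = 28. G_1 = 27.
G_1 = 27. HB_3(27) = 3^3. Bump = 256. G_2 = 255.
G_2 = 255. HB_4(255) = 3·4^3 + 3·4^2 + 3·4 + 3. Bump = 468. G_3 = 467.
G_3 = 467. HB_5(467) = 3·5^3 + 3·5^2 + 3·5 + 2. Bump = 776. G_4 = 775.

775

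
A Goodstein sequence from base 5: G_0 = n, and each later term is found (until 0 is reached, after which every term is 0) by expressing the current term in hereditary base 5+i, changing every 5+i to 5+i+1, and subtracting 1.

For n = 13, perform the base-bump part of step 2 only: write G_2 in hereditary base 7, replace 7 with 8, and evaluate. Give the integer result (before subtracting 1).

G_0=13  [base 5] 2·5 + 3  →[5↦6]→  2·6 + 3 = 15  −1 ⇒ G_1=14
G_1=14  [base 6] 2·6 + 2  →[6↦7]→  2·7 + 2 = 16  −1 ⇒ G_2=15
G_2=15  [base 7] 2·7 + 1  →[7↦8]→  2·8 + 1 = 17  −1 ⇒ G_3=16

17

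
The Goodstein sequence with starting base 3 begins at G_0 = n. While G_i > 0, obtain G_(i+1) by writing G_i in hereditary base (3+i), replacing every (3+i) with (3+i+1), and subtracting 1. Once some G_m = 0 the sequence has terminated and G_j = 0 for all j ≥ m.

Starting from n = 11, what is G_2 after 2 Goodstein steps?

(0) 11|_3 = 3^2 + 2 ↦ 4^2 + 2|_4 = 18 ⇒ 17
(1) 17|_4 = 4^2 + 1 ↦ 5^2 + 1|_5 = 26 ⇒ 25
(2) 25|_5 = 5^2 ↦ 6^2|_6 = 36 ⇒ 35

25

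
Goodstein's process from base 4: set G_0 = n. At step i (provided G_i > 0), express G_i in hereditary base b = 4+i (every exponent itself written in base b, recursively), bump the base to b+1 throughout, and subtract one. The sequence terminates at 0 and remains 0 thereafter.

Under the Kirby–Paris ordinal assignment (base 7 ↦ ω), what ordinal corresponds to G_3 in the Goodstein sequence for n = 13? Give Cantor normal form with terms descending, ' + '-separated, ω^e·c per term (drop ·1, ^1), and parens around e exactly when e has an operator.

G_0 = 13. HB_4(13) = 3·4 + 1. Bump = 16. G_1 = 15.
G_1 = 15. HB_5(15) = 3·5. Bump = 18. G_2 = 17.
G_2 = 17. HB_6(17) = 2·6 + 5. Bump = 19. G_3 = 18.
G_3 = 18. HB_7(18) = 2·7 + 4. Bump = 20. G_4 = 19.

ω·2 + 4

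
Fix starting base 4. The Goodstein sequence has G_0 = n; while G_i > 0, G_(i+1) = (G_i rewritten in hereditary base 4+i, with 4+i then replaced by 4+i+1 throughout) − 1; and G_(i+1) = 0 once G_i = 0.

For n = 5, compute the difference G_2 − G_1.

[0] 5 ≡ 4 + 1 (base 4). Lift 5: 6. −1: 5.
[1] 5 ≡ 5 (base 5). Lift 6: 6. −1: 5.

0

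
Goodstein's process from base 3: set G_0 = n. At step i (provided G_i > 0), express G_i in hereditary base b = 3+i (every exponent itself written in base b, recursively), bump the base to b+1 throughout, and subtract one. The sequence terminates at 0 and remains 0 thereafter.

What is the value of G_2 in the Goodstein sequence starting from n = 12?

G_0=12  [base 3] 3^2 + 3  →[3↦4]→  4^2 + 4 = 20  −1 ⇒ G_1=19
G_1=19  [base 4] 4^2 + 3  →[4↦5]→  5^2 + 3 = 28  −1 ⇒ G_2=27
G_2=27  [base 5] 5^2 + 2  →[5↦6]→  6^2 + 2 = 38  −1 ⇒ G_3=37

27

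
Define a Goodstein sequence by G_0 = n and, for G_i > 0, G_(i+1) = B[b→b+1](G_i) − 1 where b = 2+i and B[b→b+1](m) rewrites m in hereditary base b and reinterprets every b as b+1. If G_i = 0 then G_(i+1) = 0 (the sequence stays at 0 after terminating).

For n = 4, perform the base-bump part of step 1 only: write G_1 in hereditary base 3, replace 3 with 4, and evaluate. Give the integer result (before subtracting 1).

42

base 2: 4 = 2^2; at 3: 3^3 = 27; next = 26
base 3: 26 = 2·3^2 + 2·3 + 2; at 4: 2·4^2 + 2·4 + 2 = 42; next = 41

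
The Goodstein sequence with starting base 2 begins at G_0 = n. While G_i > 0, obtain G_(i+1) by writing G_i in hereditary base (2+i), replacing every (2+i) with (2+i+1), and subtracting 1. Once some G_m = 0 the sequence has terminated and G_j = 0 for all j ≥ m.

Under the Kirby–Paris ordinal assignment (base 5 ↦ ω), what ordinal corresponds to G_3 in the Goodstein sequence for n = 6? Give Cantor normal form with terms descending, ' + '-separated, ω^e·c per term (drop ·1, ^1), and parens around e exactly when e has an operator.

G_0=6  [base 2] 2^2 + 2  →[2↦3]→  3^3 + 3 = 30  −1 ⇒ G_1=29
G_1=29  [base 3] 3^3 + 2  →[3↦4]→  4^4 + 2 = 258  −1 ⇒ G_2=257
G_2=257  [base 4] 4^4 + 1  →[4↦5]→  5^5 + 1 = 3126  −1 ⇒ G_3=3125
G_3=3125  [base 5] 5^5  →[5↦6]→  6^6 = 46656  −1 ⇒ G_4=46655

ω^ω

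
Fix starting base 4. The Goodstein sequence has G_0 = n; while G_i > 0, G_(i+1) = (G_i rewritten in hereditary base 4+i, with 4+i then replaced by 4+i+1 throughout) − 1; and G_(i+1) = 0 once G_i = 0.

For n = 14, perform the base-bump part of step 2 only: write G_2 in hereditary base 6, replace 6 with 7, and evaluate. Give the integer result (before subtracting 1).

step 0: 14 = 3·4 + 2; sub 5 for 4: 3·5 + 2; = 17; G_1 = 17−1 = 16
step 1: 16 = 3·5 + 1; sub 6 for 5: 3·6 + 1; = 19; G_2 = 19−1 = 18
step 2: 18 = 3·6; sub 7 for 6: 3·7; = 21; G_3 = 21−1 = 20

21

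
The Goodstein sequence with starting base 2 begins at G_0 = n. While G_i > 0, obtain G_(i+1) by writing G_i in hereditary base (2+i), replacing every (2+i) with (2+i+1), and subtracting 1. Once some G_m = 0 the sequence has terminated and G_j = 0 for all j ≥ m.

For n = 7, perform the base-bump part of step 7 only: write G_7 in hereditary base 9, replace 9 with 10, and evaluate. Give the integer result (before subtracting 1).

77777776

G_0=7  [base 2] 2^2 + 2 + 1  →[2↦3]→  3^3 + 3 + 1 = 31  −1 ⇒ G_1=30
G_1=30  [base 3] 3^3 + 3  →[3↦4]→  4^4 + 4 = 260  −1 ⇒ G_2=259
G_2=259  [base 4] 4^4 + 3  →[4↦5]→  5^5 + 3 = 3128  −1 ⇒ G_3=3127
G_3=3127  [base 5] 5^5 + 2  →[5↦6]→  6^6 + 2 = 46658  −1 ⇒ G_4=46657
G_4=46657  [base 6] 6^6 + 1  →[6↦7]→  7^7 + 1 = 823544  −1 ⇒ G_5=823543
G_5=823543  [base 7] 7^7  →[7↦8]→  8^8 = 16777216  −1 ⇒ G_6=16777215
G_6=16777215  [base 8] 7·8^7 + 7·8^6 + 7·8^5 + 7·8^4 + 7·8^3 + 7·8^2 + 7·8 + 7  →[8↦9]→  7·9^7 + 7·9^6 + 7·9^5 + 7·9^4 + 7·9^3 + 7·9^2 + 7·9 + 7 = 37665880  −1 ⇒ G_7=37665879
G_7=37665879  [base 9] 7·9^7 + 7·9^6 + 7·9^5 + 7·9^4 + 7·9^3 + 7·9^2 + 7·9 + 6  →[9↦10]→  7·10^7 + 7·10^6 + 7·10^5 + 7·10^4 + 7·10^3 + 7·10^2 + 7·10 + 6 = 77777776  −1 ⇒ G_8=77777775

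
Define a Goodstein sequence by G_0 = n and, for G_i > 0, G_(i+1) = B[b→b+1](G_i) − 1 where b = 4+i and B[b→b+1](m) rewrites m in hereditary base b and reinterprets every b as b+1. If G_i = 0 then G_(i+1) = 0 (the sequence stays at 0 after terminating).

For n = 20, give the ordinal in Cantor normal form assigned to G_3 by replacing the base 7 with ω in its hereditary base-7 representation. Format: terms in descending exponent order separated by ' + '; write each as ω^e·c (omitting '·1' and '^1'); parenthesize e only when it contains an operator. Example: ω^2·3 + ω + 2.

G_0=20  [base 4] 4^2 + 4  →[4↦5]→  5^2 + 5 = 30  −1 ⇒ G_1=29
G_1=29  [base 5] 5^2 + 4  →[5↦6]→  6^2 + 4 = 40  −1 ⇒ G_2=39
G_2=39  [base 6] 6^2 + 3  →[6↦7]→  7^2 + 3 = 52  −1 ⇒ G_3=51
G_3=51  [base 7] 7^2 + 2  →[7↦8]→  8^2 + 2 = 66  −1 ⇒ G_4=65

ω^2 + 2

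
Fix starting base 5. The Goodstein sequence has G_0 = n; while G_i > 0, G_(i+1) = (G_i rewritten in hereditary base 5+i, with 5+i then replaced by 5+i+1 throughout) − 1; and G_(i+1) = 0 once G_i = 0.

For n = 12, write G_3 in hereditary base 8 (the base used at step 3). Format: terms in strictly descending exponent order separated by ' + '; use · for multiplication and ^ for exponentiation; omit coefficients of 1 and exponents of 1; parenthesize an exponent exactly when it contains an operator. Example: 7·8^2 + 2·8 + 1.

[0] 12 ≡ 2·5 + 2 (base 5). Lift 6: 14. −1: 13.
[1] 13 ≡ 2·6 + 1 (base 6). Lift 7: 15. −1: 14.
[2] 14 ≡ 2·7 (base 7). Lift 8: 16. −1: 15.
[3] 15 ≡ 8 + 7 (base 8). Lift 9: 16. −1: 15.

8 + 7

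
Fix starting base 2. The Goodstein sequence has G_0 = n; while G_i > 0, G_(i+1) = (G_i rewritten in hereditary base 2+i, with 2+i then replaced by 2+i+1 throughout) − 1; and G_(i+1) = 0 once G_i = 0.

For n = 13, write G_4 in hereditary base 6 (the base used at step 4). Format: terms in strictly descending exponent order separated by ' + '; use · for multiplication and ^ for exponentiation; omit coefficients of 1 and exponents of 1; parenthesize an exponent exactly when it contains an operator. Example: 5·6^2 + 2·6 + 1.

G_0 = 13. HB_2(13) = 2^(2 + 1) + 2^2 + 1. Bump = 109. G_1 = 108.
G_1 = 108. HB_3(108) = 3^(3 + 1) + 3^3. Bump = 1280. G_2 = 1279.
G_2 = 1279. HB_4(1279) = 4^(4 + 1) + 3·4^3 + 3·4^2 + 3·4 + 3. Bump = 16093. G_3 = 16092.
G_3 = 16092. HB_5(16092) = 5^(5 + 1) + 3·5^3 + 3·5^2 + 3·5 + 2. Bump = 280712. G_4 = 280711.
G_4 = 280711. HB_6(280711) = 6^(6 + 1) + 3·6^3 + 3·6^2 + 3·6 + 1. Bump = 5765999. G_5 = 5765998.

6^(6 + 1) + 3·6^3 + 3·6^2 + 3·6 + 1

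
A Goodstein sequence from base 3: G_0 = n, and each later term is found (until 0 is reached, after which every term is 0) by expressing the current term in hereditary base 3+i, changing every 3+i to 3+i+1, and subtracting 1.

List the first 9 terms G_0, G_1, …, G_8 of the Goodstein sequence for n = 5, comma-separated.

5, 5, 5, 5, 4, 3, 2, 1, 0

5 —HB3→ 3 + 2 —bump→ 4 + 2 = 6 —(−1)→ 5
5 —HB4→ 4 + 1 —bump→ 5 + 1 = 6 —(−1)→ 5
5 —HB5→ 5 —bump→ 6 = 6 —(−1)→ 5
5 —HB6→ 5 —bump→ 5 = 5 —(−1)→ 4
4 —HB7→ 4 —bump→ 4 = 4 —(−1)→ 3
3 —HB8→ 3 —bump→ 3 = 3 —(−1)→ 2
2 —HB9→ 2 —bump→ 2 = 2 —(−1)→ 1
1 —HB10→ 1 —bump→ 1 = 1 —(−1)→ 0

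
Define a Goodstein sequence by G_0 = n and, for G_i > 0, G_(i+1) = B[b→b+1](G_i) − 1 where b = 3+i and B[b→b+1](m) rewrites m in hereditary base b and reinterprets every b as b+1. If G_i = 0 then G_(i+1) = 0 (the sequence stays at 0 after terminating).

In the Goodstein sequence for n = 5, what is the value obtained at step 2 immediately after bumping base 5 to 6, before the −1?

6

(0) 5|_3 = 3 + 2 ↦ 4 + 2|_4 = 6 ⇒ 5
(1) 5|_4 = 4 + 1 ↦ 5 + 1|_5 = 6 ⇒ 5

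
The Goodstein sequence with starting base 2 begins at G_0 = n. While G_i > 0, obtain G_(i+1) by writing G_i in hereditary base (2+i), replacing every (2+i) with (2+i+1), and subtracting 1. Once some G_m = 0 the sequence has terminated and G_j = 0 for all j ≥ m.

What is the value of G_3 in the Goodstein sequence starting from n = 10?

G_0=10  [base 2] 2^(2 + 1) + 2  →[2↦3]→  3^(3 + 1) + 3 = 84  −1 ⇒ G_1=83
G_1=83  [base 3] 3^(3 + 1) + 2  →[3↦4]→  4^(4 + 1) + 2 = 1026  −1 ⇒ G_2=1025
G_2=1025  [base 4] 4^(4 + 1) + 1  →[4↦5]→  5^(5 + 1) + 1 = 15626  −1 ⇒ G_3=15625
G_3=15625  [base 5] 5^(5 + 1)  →[5↦6]→  6^(6 + 1) = 279936  −1 ⇒ G_4=279935

15625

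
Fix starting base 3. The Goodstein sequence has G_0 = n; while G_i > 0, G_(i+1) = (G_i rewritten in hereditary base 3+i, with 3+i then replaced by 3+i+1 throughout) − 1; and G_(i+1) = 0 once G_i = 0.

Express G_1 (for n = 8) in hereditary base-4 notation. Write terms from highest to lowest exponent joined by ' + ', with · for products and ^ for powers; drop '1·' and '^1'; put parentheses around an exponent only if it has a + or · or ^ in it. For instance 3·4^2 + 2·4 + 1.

i=0: 8 = 2·3 + 2 (b=3); 3→4: 2·4 + 2 = 10; 10−1 = 9
i=1: 9 = 2·4 + 1 (b=4); 4→5: 2·5 + 1 = 11; 11−1 = 10

2·4 + 1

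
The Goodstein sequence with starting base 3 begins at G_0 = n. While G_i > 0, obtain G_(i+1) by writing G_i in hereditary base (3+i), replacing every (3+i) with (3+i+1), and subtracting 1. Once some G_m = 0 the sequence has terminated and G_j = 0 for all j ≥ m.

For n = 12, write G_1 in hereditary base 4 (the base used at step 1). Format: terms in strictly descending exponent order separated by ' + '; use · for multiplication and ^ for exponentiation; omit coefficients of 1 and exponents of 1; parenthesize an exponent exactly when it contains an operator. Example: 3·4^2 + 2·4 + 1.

4^2 + 3

G_0 = 12. HB_3(12) = 3^2 + 3. Bump = 20. G_1 = 19.
G_1 = 19. HB_4(19) = 4^2 + 3. Bump = 28. G_2 = 27.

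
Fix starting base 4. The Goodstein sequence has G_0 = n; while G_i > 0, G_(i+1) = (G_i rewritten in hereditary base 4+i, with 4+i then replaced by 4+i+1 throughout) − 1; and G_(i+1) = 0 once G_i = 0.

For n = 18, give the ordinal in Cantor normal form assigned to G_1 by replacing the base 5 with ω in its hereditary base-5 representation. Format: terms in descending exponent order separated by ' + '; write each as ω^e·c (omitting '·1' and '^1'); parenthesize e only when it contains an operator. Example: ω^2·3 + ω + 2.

G_0 = 18. HB_4(18) = 4^2 + 2. Bump = 27. G_1 = 26.
G_1 = 26. HB_5(26) = 5^2 + 1. Bump = 37. G_2 = 36.

ω^2 + 1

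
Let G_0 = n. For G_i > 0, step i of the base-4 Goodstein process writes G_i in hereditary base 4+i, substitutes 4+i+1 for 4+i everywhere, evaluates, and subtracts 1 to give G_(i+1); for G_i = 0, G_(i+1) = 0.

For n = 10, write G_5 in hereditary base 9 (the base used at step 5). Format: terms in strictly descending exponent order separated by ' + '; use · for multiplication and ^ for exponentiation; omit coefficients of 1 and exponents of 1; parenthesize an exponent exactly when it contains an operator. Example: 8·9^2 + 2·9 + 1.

9 + 4

i=0: 10 = 2·4 + 2 (b=4); 4→5: 2·5 + 2 = 12; 12−1 = 11
i=1: 11 = 2·5 + 1 (b=5); 5→6: 2·6 + 1 = 13; 13−1 = 12
i=2: 12 = 2·6 (b=6); 6→7: 2·7 = 14; 14−1 = 13
i=3: 13 = 7 + 6 (b=7); 7→8: 8 + 6 = 14; 14−1 = 13
i=4: 13 = 8 + 5 (b=8); 8→9: 9 + 5 = 14; 14−1 = 13
i=5: 13 = 9 + 4 (b=9); 9→10: 10 + 4 = 14; 14−1 = 13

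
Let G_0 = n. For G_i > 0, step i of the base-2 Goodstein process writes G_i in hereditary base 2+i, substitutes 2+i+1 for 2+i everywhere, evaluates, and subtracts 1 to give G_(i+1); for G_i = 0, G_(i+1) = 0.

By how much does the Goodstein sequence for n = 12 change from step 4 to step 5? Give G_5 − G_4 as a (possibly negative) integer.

(0) 12|_2 = 2^(2 + 1) + 2^2 ↦ 3^(3 + 1) + 3^3|_3 = 108 ⇒ 107
(1) 107|_3 = 3^(3 + 1) + 2·3^2 + 2·3 + 2 ↦ 4^(4 + 1) + 2·4^2 + 2·4 + 2|_4 = 1066 ⇒ 1065
(2) 1065|_4 = 4^(4 + 1) + 2·4^2 + 2·4 + 1 ↦ 5^(5 + 1) + 2·5^2 + 2·5 + 1|_5 = 15686 ⇒ 15685
(3) 15685|_5 = 5^(5 + 1) + 2·5^2 + 2·5 ↦ 6^(6 + 1) + 2·6^2 + 2·6|_6 = 280020 ⇒ 280019
(4) 280019|_6 = 6^(6 + 1) + 2·6^2 + 6 + 5 ↦ 7^(7 + 1) + 2·7^2 + 7 + 5|_7 = 5764911 ⇒ 5764910

5484891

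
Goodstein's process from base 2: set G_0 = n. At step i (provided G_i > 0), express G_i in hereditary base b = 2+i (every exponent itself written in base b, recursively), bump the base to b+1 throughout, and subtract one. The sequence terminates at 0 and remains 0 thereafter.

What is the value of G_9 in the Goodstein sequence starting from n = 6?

885775

(0) 6|_2 = 2^2 + 2 ↦ 3^3 + 3|_3 = 30 ⇒ 29
(1) 29|_3 = 3^3 + 2 ↦ 4^4 + 2|_4 = 258 ⇒ 257
(2) 257|_4 = 4^4 + 1 ↦ 5^5 + 1|_5 = 3126 ⇒ 3125
(3) 3125|_5 = 5^5 ↦ 6^6|_6 = 46656 ⇒ 46655
(4) 46655|_6 = 5·6^5 + 5·6^4 + 5·6^3 + 5·6^2 + 5·6 + 5 ↦ 5·7^5 + 5·7^4 + 5·7^3 + 5·7^2 + 5·7 + 5|_7 = 98040 ⇒ 98039
(5) 98039|_7 = 5·7^5 + 5·7^4 + 5·7^3 + 5·7^2 + 5·7 + 4 ↦ 5·8^5 + 5·8^4 + 5·8^3 + 5·8^2 + 5·8 + 4|_8 = 187244 ⇒ 187243
(6) 187243|_8 = 5·8^5 + 5·8^4 + 5·8^3 + 5·8^2 + 5·8 + 3 ↦ 5·9^5 + 5·9^4 + 5·9^3 + 5·9^2 + 5·9 + 3|_9 = 332148 ⇒ 332147
(7) 332147|_9 = 5·9^5 + 5·9^4 + 5·9^3 + 5·9^2 + 5·9 + 2 ↦ 5·10^5 + 5·10^4 + 5·10^3 + 5·10^2 + 5·10 + 2|_10 = 555552 ⇒ 555551
(8) 555551|_10 = 5·10^5 + 5·10^4 + 5·10^3 + 5·10^2 + 5·10 + 1 ↦ 5·11^5 + 5·11^4 + 5·11^3 + 5·11^2 + 5·11 + 1|_11 = 885776 ⇒ 885775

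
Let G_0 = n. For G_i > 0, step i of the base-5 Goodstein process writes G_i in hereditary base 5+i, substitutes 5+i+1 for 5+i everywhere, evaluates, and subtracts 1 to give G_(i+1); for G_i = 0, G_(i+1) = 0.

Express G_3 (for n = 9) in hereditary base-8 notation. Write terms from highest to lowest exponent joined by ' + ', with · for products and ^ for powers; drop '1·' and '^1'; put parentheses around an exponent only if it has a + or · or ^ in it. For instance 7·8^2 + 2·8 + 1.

8 + 1

i=0: 9 = 5 + 4 (b=5); 5→6: 6 + 4 = 10; 10−1 = 9
i=1: 9 = 6 + 3 (b=6); 6→7: 7 + 3 = 10; 10−1 = 9
i=2: 9 = 7 + 2 (b=7); 7→8: 8 + 2 = 10; 10−1 = 9
i=3: 9 = 8 + 1 (b=8); 8→9: 9 + 1 = 10; 10−1 = 9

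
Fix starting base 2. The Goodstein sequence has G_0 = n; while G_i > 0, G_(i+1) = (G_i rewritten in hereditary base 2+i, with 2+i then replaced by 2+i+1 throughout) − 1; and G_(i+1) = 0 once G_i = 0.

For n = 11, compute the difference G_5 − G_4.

5484864

base 2: 11 = 2^(2 + 1) + 2 + 1; at 3: 3^(3 + 1) + 3 + 1 = 85; next = 84
base 3: 84 = 3^(3 + 1) + 3; at 4: 4^(4 + 1) + 4 = 1028; next = 1027
base 4: 1027 = 4^(4 + 1) + 3; at 5: 5^(5 + 1) + 3 = 15628; next = 15627
base 5: 15627 = 5^(5 + 1) + 2; at 6: 6^(6 + 1) + 2 = 279938; next = 279937
base 6: 279937 = 6^(6 + 1) + 1; at 7: 7^(7 + 1) + 1 = 5764802; next = 5764801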